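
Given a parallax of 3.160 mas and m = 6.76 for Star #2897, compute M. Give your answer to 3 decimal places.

d = 1/p = 1/0.003160″ = 316.46 pc.
m − M = 5 log₁₀(316.46) − 5 = 12.5016 − 5 = 7.5016.
M = m − (m − M) = 6.76 − 7.5016 = -0.742.

M = -0.742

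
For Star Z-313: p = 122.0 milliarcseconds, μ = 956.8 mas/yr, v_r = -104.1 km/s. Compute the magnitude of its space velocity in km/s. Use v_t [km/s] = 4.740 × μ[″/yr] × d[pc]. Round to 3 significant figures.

111 km/s

d = 1/p = 1/0.1220″ = 8.1967 pc.
μ = 956.8 mas/yr = 0.9568 ″/yr.
v_t = 4.740 μ d = 4.740 × 0.9568 × 8.1967 = 37.174 km/s.
v = √(v_r² + v_t²) = √((-104.1)² + 37.174²) = √12218.7 = 110.54 km/s.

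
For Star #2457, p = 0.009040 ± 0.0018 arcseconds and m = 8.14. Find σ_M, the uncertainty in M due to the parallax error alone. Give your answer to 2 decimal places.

σ_M = 0.43 mag

M = m − 5 log₁₀ d + 5 = m + 5 log₁₀ p + 5, so ∂M/∂p = 5/(p ln 10).
σ_M = (5/ln 10) · (σ_p/p) = 2.1715 × 0.0018/0.009040 = 2.1715 × 0.19912 = 0.43239.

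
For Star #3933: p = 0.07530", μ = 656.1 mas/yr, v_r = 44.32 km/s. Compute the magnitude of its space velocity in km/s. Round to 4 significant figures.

d = 1/p = 1/0.07530″ = 13.28 pc.
μ = 656.1 mas/yr = 0.6561 ″/yr.
v_t = 4.740 μ d = 4.740 × 0.6561 × 13.28 = 41.3 km/s.
v = √(v_r² + v_t²) = √(44.32² + 41.3²) = √3669.95 = 60.58 km/s.

60.58 km/s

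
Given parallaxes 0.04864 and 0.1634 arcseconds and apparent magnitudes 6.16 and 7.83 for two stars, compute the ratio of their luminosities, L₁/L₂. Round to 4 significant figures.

L₁/L₂ = 52.54

d₁ = 1/p₁ = 1/0.04864″ = 20.559 pc; d₂ = 1/p₂ = 1/0.1634″ = 6.12 pc.
M₁ = m₁ − 5 log₁₀ d₁ + 5 = 6.16 − 6.5650 + 5 = 4.5950.
M₂ = 7.83 − 3.9338 + 5 = 8.8962.
L₁/L₂ = 10^(0.4(M₂ − M₁)) = 10^(0.4 × 4.3012) = 10^1.72048 = 52.539.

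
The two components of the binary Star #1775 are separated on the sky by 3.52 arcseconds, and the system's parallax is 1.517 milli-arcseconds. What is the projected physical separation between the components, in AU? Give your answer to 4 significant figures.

2320 AU

d = 1/p = 1/0.001517″ = 659.2 pc.
At distance d (pc), an angle of θ arcsec spans θ·d AU: s = 3.52 × 659.2 = 2320.4 AU.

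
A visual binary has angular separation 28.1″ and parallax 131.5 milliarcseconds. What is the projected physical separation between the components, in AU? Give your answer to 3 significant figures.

214 AU

d = 1/p = 1/0.1315″ = 7.6046 pc.
At distance d (pc), an angle of θ arcsec spans θ·d AU: s = 28.1 × 7.6046 = 213.69 AU.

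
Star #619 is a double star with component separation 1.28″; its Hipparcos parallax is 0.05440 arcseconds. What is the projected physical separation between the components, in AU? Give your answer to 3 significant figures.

d = 1/p = 1/0.05440″ = 18.382 pc.
At distance d (pc), an angle of θ arcsec spans θ·d AU: s = 1.28 × 18.382 = 23.529 AU.

23.5 AU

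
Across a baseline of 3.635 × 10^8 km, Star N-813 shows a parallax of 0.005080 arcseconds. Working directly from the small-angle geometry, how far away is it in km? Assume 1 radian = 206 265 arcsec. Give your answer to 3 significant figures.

1.48 × 10^16 km

θ = 0.005080″ = 0.005080/206265 = 2.4629 × 10^-8 rad.
d = B/θ = (3.635 × 10^8) / (2.4629 × 10^-8) = 1.4759 × 10^16 km.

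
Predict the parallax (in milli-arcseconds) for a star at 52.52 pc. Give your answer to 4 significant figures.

19.04 mas

p = 1/d = 1/52.52 = 0.01904 arcsec.
= 0.01904 × 1000 = 19.04 mas.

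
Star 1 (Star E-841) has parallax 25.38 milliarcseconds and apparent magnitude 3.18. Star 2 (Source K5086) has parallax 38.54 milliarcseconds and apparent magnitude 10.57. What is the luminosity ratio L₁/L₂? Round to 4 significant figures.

L₁/L₂ = 2084

d₁ = 1/p₁ = 1/0.02538″ = 39.401 pc; d₂ = 1/p₂ = 1/0.03854″ = 25.947 pc.
M₁ = m₁ − 5 log₁₀ d₁ + 5 = 3.18 − 7.9775 + 5 = 0.2025.
M₂ = 10.57 − 7.0704 + 5 = 8.4996.
L₁/L₂ = 10^(0.4(M₂ − M₁)) = 10^(0.4 × 8.2971) = 10^3.31884 = 2083.7.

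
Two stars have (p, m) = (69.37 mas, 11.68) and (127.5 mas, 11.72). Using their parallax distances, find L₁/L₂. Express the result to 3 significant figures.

L₁/L₂ = 3.50

d₁ = 1/p₁ = 1/0.06937″ = 14.415 pc; d₂ = 1/p₂ = 1/0.1275″ = 7.8431 pc.
M₁ = m₁ − 5 log₁₀ d₁ + 5 = 11.68 − 5.7941 + 5 = 10.8859.
M₂ = 11.72 − 4.4724 + 5 = 12.2476.
L₁/L₂ = 10^(0.4(M₂ − M₁)) = 10^(0.4 × 1.3617) = 10^0.54468 = 3.5049.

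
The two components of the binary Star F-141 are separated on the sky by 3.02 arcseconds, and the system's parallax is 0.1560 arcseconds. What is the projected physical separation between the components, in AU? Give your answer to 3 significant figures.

d = 1/p = 1/0.1560″ = 6.4103 pc.
At distance d (pc), an angle of θ arcsec spans θ·d AU: s = 3.02 × 6.4103 = 19.359 AU.

19.4 AU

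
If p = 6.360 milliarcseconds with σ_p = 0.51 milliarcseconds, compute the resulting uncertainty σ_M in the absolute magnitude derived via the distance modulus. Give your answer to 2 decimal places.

M = m − 5 log₁₀ d + 5 = m + 5 log₁₀ p + 5, so ∂M/∂p = 5/(p ln 10).
σ_M = (5/ln 10) · (σ_p/p) = 2.1715 × 0.51/6.360 = 2.1715 × 0.080189 = 0.17413.

σ_M = 0.17 mag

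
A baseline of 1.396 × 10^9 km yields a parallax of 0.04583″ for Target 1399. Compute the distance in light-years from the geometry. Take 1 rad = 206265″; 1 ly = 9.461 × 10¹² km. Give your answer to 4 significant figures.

θ = 0.04583″ = 0.04583/206265 = 2.2219 × 10^-7 rad.
d = B/θ = (1.396 × 10^9) / (2.2219 × 10^-7) = 6.2829 × 10^15 km = (6.2829 × 10^15) / (9.461 × 10^12) ly = 664.08 ly.

664.1 ly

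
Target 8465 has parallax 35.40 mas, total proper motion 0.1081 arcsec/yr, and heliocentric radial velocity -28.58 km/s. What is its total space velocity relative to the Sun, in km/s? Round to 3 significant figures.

32.0 km/s

d = 1/p = 1/0.03540″ = 28.249 pc.
v_t = 4.740 μ d = 4.740 × 0.1081 × 28.249 = 14.475 km/s.
v = √(v_r² + v_t²) = √((-28.58)² + 14.475²) = √1026.34 = 32.037 km/s.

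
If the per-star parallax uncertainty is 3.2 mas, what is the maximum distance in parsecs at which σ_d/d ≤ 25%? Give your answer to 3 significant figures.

σ_d/d = σ_p/p, so the condition is σ_p/p ≤ 0.25, i.e. p ≥ σ_p/0.25.
p_min = 3.2/0.25 = 12.8 mas = 0.0128 arcsec.
d_max = 1/p_min = 1/0.0128 = 78.125 pc.

78.1 pc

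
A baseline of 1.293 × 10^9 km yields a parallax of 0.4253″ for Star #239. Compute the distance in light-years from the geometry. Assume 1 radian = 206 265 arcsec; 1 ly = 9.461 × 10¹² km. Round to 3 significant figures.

66.3 ly

θ = 0.4253″ = 0.4253/206265 = 2.0619 × 10^-6 rad.
d = B/θ = (1.293 × 10^9) / (2.0619 × 10^-6) = 6.2709 × 10^14 km = (6.2709 × 10^14) / (9.461 × 10^12) ly = 66.282 ly.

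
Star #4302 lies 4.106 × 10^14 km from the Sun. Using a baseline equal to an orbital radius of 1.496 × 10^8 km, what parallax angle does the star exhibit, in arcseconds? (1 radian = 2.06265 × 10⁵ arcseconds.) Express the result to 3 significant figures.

θ ≈ B/d = (1.496 × 10^8) / (4.106 × 10^14) = 3.6434 × 10^-7 rad.
In arcseconds: 3.6434 × 10^-7 × 206265 = 0.075151″.

0.0752 arcsec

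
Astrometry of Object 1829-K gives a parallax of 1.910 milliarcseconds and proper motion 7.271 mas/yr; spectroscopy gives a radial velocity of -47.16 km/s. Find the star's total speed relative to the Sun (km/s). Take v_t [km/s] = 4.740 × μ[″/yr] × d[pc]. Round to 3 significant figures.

d = 1/p = 1/0.001910″ = 523.56 pc.
μ = 7.271 mas/yr = 0.007271 ″/yr.
v_t = 4.740 μ d = 4.740 × 0.007271 × 523.56 = 18.044 km/s.
v = √(v_r² + v_t²) = √((-47.16)² + 18.044²) = √2549.65 = 50.494 km/s.

50.5 km/s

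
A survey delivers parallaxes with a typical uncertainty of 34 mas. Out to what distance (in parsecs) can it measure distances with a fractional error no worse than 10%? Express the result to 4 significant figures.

σ_d/d = σ_p/p, so the condition is σ_p/p ≤ 0.10, i.e. p ≥ σ_p/0.10.
p_min = 34/0.10 = 340 mas = 0.34 arcsec.
d_max = 1/p_min = 1/0.34 = 2.9412 pc.

2.941 pc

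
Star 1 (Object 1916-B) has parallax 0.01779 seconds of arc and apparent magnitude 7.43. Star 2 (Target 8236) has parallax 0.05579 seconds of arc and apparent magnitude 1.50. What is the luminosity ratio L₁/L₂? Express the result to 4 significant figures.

d₁ = 1/p₁ = 1/0.01779″ = 56.211 pc; d₂ = 1/p₂ = 1/0.05579″ = 17.924 pc.
M₁ = m₁ − 5 log₁₀ d₁ + 5 = 7.43 − 8.7491 + 5 = 3.6809.
M₂ = 1.50 − 6.2672 + 5 = 0.2328.
L₁/L₂ = 10^(0.4(M₂ − M₁)) = 10^(0.4 × (-3.4481)) = 10^(-1.37924) = 0.04176.

L₁/L₂ = 0.04176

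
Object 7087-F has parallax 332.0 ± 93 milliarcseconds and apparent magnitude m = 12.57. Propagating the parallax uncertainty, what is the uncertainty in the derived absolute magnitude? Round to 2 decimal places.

σ_M = 0.61 mag

M = m − 5 log₁₀ d + 5 = m + 5 log₁₀ p + 5, so ∂M/∂p = 5/(p ln 10).
σ_M = (5/ln 10) · (σ_p/p) = 2.1715 × 93/332.0 = 2.1715 × 0.28012 = 0.60828.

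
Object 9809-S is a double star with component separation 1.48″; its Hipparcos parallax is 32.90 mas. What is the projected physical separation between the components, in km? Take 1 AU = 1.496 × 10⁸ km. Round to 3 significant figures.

d = 1/p = 1/0.03290″ = 30.395 pc.
At distance d (pc), an angle of θ arcsec spans θ·d AU: s = 1.48 × 30.395 = 44.985 AU.
= 44.985 × 1.496 × 10⁸ km = 6.7298 × 10^9 km.

6.73 × 10^9 km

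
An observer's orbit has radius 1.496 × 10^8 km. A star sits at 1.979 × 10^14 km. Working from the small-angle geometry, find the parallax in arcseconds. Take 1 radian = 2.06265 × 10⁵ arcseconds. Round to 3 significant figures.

θ ≈ B/d = (1.496 × 10^8) / (1.979 × 10^14) = 7.5594 × 10^-7 rad.
In arcseconds: 7.5594 × 10^-7 × 206265 = 0.15592″.

0.156 arcsec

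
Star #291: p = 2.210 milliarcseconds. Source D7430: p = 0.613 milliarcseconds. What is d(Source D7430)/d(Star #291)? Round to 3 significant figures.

3.61

Since d = 1/p, d_B/d_A = p_A/p_B.
= 2.210 / 0.613 = 3.6052.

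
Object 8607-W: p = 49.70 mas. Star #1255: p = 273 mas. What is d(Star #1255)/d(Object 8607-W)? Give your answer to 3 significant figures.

0.182

Since d = 1/p, d_B/d_A = p_A/p_B.
= 49.70 / 273 = 0.18205.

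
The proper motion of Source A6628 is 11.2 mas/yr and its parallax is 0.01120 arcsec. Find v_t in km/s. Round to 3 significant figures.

4.74 km/s

d = 1/p = 1/0.01120″ = 89.286 pc.
μ = 11.2 mas/yr = 0.0112 ″/yr.
v_t = 4.74 × μ × d = 4.74 × 0.0112 × 89.286 = 4.74 km/s.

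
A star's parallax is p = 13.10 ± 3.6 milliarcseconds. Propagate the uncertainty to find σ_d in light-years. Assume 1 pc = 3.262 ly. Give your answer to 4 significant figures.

68.43 ly

d = 1/p, so σ_d = σ_p / p².
σ_d = 0.00360 / (0.01310)² = 0.00360 / 0.00017161 = 20.978 pc = 20.978 × 3.262 ly = 68.43 ly.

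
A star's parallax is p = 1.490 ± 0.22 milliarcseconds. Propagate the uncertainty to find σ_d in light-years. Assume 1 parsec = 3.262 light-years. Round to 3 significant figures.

d = 1/p, so σ_d = σ_p / p².
σ_d = 0.000220 / (0.001490)² = 0.000220 / 0.0000022201 = 99.095 pc = 99.095 × 3.262 ly = 323.25 ly.

323 ly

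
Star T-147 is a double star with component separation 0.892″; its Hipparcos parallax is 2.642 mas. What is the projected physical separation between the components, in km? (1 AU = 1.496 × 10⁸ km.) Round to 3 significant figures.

d = 1/p = 1/0.002642″ = 378.5 pc.
At distance d (pc), an angle of θ arcsec spans θ·d AU: s = 0.892 × 378.5 = 337.62 AU.
= 337.62 × 1.496 × 10⁸ km = 5.0508 × 10^10 km.

5.05 × 10^10 km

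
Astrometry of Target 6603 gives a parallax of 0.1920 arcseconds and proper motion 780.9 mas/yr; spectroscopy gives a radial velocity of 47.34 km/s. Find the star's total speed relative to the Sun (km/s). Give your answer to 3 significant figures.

51.1 km/s

d = 1/p = 1/0.1920″ = 5.2083 pc.
μ = 780.9 mas/yr = 0.7809 ″/yr.
v_t = 4.740 μ d = 4.740 × 0.7809 × 5.2083 = 19.278 km/s.
v = √(v_r² + v_t²) = √(47.34² + 19.278²) = √2612.72 = 51.115 km/s.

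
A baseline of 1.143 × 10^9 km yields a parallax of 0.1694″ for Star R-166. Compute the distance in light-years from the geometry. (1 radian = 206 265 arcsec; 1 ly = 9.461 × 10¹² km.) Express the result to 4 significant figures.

θ = 0.1694″ = 0.1694/206265 = 8.2127 × 10^-7 rad.
d = B/θ = (1.143 × 10^9) / (8.2127 × 10^-7) = 1.3917 × 10^15 km = (1.3917 × 10^15) / (9.461 × 10^12) ly = 147.1 ly.

147.1 ly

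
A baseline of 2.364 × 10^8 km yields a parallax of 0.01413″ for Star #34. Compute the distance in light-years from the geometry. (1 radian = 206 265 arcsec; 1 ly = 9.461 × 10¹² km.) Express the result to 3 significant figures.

365 ly

θ = 0.01413″ = 0.01413/206265 = 6.8504 × 10^-8 rad.
d = B/θ = (2.364 × 10^8) / (6.8504 × 10^-8) = 3.4509 × 10^15 km = (3.4509 × 10^15) / (9.461 × 10^12) ly = 364.75 ly.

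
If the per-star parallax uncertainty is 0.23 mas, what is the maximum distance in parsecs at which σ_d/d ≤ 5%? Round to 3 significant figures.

217 pc

σ_d/d = σ_p/p, so the condition is σ_p/p ≤ 0.05, i.e. p ≥ σ_p/0.05.
p_min = 0.23/0.05 = 4.6 mas = 0.0046 arcsec.
d_max = 1/p_min = 1/0.0046 = 217.39 pc.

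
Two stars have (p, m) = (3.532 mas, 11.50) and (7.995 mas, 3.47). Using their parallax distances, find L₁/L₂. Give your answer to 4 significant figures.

d₁ = 1/p₁ = 1/0.003532″ = 283.13 pc; d₂ = 1/p₂ = 1/0.007995″ = 125.08 pc.
M₁ = m₁ − 5 log₁₀ d₁ + 5 = 11.50 − 12.2599 + 5 = 4.2401.
M₂ = 3.47 − 10.4859 + 5 = -2.0159.
L₁/L₂ = 10^(0.4(M₂ − M₁)) = 10^(0.4 × (-6.2560)) = 10^(-2.50240) = 0.0031449.

L₁/L₂ = 0.003145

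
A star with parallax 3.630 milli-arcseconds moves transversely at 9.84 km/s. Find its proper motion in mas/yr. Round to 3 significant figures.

d = 1/p = 1/0.003630″ = 275.48 pc.
μ = v_t / (4.74 d) = 9.84 / (4.74 × 275.48) = 9.84 / 1305.8 = 0.0075356 ″/yr = 7.5356 mas/yr.

7.54 mas/yr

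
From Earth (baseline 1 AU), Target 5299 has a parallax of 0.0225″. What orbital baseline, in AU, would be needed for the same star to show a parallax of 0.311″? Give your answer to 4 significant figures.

Parallax scales linearly with baseline: p ∝ B, so B = p_target / p_Earth × 1 AU.
B = 0.311 / 0.0225 = 13.822 AU.

13.82 AU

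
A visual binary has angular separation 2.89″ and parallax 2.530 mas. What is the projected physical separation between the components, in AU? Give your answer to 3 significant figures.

1140 AU

d = 1/p = 1/0.002530″ = 395.26 pc.
At distance d (pc), an angle of θ arcsec spans θ·d AU: s = 2.89 × 395.26 = 1142.3 AU.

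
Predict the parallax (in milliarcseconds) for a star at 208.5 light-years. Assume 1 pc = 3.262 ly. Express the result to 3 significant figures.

15.6 mas

d = 208.5 ly ÷ 3.262 = 63.918 pc.
p = 1/d = 1/63.918 = 0.015645 arcsec.
= 0.015645 × 1000 = 15.645 mas.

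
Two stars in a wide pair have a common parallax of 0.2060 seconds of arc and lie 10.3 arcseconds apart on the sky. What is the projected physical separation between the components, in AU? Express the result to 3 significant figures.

d = 1/p = 1/0.2060″ = 4.8544 pc.
At distance d (pc), an angle of θ arcsec spans θ·d AU: s = 10.3 × 4.8544 = 50 AU.

50.0 AU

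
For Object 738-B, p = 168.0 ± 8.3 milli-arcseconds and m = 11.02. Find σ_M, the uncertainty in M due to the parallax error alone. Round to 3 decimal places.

M = m − 5 log₁₀ d + 5 = m + 5 log₁₀ p + 5, so ∂M/∂p = 5/(p ln 10).
σ_M = (5/ln 10) · (σ_p/p) = 2.1715 × 8.3/168.0 = 2.1715 × 0.049405 = 0.10728.

σ_M = 0.107 mag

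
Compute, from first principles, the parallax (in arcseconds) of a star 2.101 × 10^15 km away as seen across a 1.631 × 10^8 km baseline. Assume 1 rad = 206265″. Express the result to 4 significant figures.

θ ≈ B/d = (1.631 × 10^8) / (2.101 × 10^15) = 7.7630 × 10^-8 rad.
In arcseconds: 7.7630 × 10^-8 × 206265 = 0.016012″.

0.01601 arcsec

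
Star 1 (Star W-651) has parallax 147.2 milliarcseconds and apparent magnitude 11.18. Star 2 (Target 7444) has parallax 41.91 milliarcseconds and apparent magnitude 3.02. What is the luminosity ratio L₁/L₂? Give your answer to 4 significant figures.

L₁/L₂ = 4.414 × 10^-5

d₁ = 1/p₁ = 1/0.1472″ = 6.7935 pc; d₂ = 1/p₂ = 1/0.04191″ = 23.861 pc.
M₁ = m₁ − 5 log₁₀ d₁ + 5 = 11.18 − 4.1605 + 5 = 12.0195.
M₂ = 3.02 − 6.8884 + 5 = 1.1316.
L₁/L₂ = 10^(0.4(M₂ − M₁)) = 10^(0.4 × (-10.8879)) = 10^(-4.35516) = 0.000044141.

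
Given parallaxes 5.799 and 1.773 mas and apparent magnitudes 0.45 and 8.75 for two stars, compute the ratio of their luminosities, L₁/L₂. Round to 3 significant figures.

L₁/L₂ = 195

d₁ = 1/p₁ = 1/0.005799″ = 172.44 pc; d₂ = 1/p₂ = 1/0.001773″ = 564.02 pc.
M₁ = m₁ − 5 log₁₀ d₁ + 5 = 0.45 − 11.1832 + 5 = -5.7332.
M₂ = 8.75 − 13.7565 + 5 = -0.0065.
L₁/L₂ = 10^(0.4(M₂ − M₁)) = 10^(0.4 × 5.7267) = 10^2.29068 = 195.29.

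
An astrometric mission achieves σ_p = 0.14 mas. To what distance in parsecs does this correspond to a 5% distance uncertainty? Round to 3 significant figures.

σ_d/d = σ_p/p, so the condition is σ_p/p ≤ 0.05, i.e. p ≥ σ_p/0.05.
p_min = 0.14/0.05 = 2.8 mas = 0.0028 arcsec.
d_max = 1/p_min = 1/0.0028 = 357.14 pc.

357 pc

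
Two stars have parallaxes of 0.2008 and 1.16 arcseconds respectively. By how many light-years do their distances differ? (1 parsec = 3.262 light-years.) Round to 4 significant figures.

d_A = 1/0.2008″ = 4.9801 pc; d_B = 1/1.160″ = 0.86207 pc.
|d_B − d_A| = |0.86207 − 4.9801| = 4.118 pc = 4.118 × 3.262 ly = 13.433 ly.

13.43 ly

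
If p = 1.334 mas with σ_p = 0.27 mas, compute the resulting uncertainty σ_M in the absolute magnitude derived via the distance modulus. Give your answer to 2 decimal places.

σ_M = 0.44 mag

M = m − 5 log₁₀ d + 5 = m + 5 log₁₀ p + 5, so ∂M/∂p = 5/(p ln 10).
σ_M = (5/ln 10) · (σ_p/p) = 2.1715 × 0.27/1.334 = 2.1715 × 0.2024 = 0.43951.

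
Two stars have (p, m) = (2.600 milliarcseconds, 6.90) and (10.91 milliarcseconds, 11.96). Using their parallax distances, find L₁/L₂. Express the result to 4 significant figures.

d₁ = 1/p₁ = 1/0.002600″ = 384.62 pc; d₂ = 1/p₂ = 1/0.01091″ = 91.659 pc.
M₁ = m₁ − 5 log₁₀ d₁ + 5 = 6.90 − 12.9252 + 5 = -1.0252.
M₂ = 11.96 − 9.8109 + 5 = 7.1491.
L₁/L₂ = 10^(0.4(M₂ − M₁)) = 10^(0.4 × 8.1743) = 10^3.26972 = 1860.9.

L₁/L₂ = 1861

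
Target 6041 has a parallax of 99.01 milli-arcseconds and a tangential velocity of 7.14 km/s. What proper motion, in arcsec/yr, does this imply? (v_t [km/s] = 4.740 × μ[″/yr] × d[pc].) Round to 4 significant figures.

0.1491 arcsec/yr

d = 1/p = 1/0.09901″ = 10.1 pc.
μ = v_t / (4.74 d) = 7.14 / (4.74 × 10.1) = 7.14 / 47.874 = 0.14914 ″/yr.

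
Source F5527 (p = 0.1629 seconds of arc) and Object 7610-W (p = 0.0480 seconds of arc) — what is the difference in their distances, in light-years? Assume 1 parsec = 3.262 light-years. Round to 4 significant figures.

47.93 ly

d_A = 1/0.1629″ = 6.1387 pc; d_B = 1/0.04800″ = 20.833 pc.
|d_B − d_A| = |20.833 − 6.1387| = 14.694 pc = 14.694 × 3.262 ly = 47.932 ly.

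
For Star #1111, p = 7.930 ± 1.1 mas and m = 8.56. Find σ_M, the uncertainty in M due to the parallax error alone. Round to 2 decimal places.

σ_M = 0.30 mag

M = m − 5 log₁₀ d + 5 = m + 5 log₁₀ p + 5, so ∂M/∂p = 5/(p ln 10).
σ_M = (5/ln 10) · (σ_p/p) = 2.1715 × 1.1/7.930 = 2.1715 × 0.13871 = 0.30121.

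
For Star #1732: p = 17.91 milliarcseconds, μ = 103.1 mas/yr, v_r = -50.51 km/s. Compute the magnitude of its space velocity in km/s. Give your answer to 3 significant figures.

d = 1/p = 1/0.01791″ = 55.835 pc.
μ = 103.1 mas/yr = 0.1031 ″/yr.
v_t = 4.740 μ d = 4.740 × 0.1031 × 55.835 = 27.286 km/s.
v = √(v_r² + v_t²) = √((-50.51)² + 27.286²) = √3295.79 = 57.409 km/s.

57.4 km/s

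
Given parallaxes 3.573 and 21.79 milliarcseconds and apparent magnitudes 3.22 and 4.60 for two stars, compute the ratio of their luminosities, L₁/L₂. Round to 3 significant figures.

L₁/L₂ = 133

d₁ = 1/p₁ = 1/0.003573″ = 279.88 pc; d₂ = 1/p₂ = 1/0.02179″ = 45.893 pc.
M₁ = m₁ − 5 log₁₀ d₁ + 5 = 3.22 − 12.2349 + 5 = -4.0149.
M₂ = 4.60 − 8.3087 + 5 = 1.2913.
L₁/L₂ = 10^(0.4(M₂ − M₁)) = 10^(0.4 × 5.3062) = 10^2.12248 = 132.58.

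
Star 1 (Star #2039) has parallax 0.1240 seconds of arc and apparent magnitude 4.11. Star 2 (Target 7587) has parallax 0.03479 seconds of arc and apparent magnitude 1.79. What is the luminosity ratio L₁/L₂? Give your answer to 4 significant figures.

L₁/L₂ = 0.009291

d₁ = 1/p₁ = 1/0.1240″ = 8.0645 pc; d₂ = 1/p₂ = 1/0.03479″ = 28.744 pc.
M₁ = m₁ − 5 log₁₀ d₁ + 5 = 4.11 − 4.5329 + 5 = 4.5771.
M₂ = 1.79 − 7.2927 + 5 = -0.5027.
L₁/L₂ = 10^(0.4(M₂ − M₁)) = 10^(0.4 × (-5.0798)) = 10^(-2.03192) = 0.0092914.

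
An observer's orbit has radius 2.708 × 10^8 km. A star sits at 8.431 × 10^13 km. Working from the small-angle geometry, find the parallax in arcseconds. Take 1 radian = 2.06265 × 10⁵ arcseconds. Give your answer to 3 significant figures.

0.663 arcsec

θ ≈ B/d = (2.708 × 10^8) / (8.431 × 10^13) = 3.2120 × 10^-6 rad.
In arcseconds: 3.2120 × 10^-6 × 206265 = 0.66252″.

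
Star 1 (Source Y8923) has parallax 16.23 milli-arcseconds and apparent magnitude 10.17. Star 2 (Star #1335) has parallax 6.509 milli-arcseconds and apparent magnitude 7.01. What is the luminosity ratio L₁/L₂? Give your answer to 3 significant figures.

L₁/L₂ = 0.00876

d₁ = 1/p₁ = 1/0.01623″ = 61.614 pc; d₂ = 1/p₂ = 1/0.006509″ = 153.63 pc.
M₁ = m₁ − 5 log₁₀ d₁ + 5 = 10.17 − 8.9484 + 5 = 6.2216.
M₂ = 7.01 − 10.9324 + 5 = 1.0776.
L₁/L₂ = 10^(0.4(M₂ − M₁)) = 10^(0.4 × (-5.1440)) = 10^(-2.05760) = 0.0087579.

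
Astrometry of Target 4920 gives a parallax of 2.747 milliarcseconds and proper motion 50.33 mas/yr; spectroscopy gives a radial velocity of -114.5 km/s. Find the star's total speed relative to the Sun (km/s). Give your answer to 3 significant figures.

d = 1/p = 1/0.002747″ = 364.03 pc.
μ = 50.33 mas/yr = 0.05033 ″/yr.
v_t = 4.740 μ d = 4.740 × 0.05033 × 364.03 = 86.845 km/s.
v = √(v_r² + v_t²) = √((-114.5)² + 86.845²) = √20652.3 = 143.71 km/s.

144 km/s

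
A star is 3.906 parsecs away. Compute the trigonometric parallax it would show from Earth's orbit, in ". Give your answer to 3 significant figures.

p = 1/d = 1/3.906 = 0.25602 arcsec.

0.256 "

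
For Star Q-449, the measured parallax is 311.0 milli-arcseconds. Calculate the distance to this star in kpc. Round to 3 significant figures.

0.00322 kpc

p = 311.0 milli-arcseconds = 0.3110 arcsec.
d = 1/p = 1/0.3110 = 3.2154 pc.
= 0.0032154 kpc.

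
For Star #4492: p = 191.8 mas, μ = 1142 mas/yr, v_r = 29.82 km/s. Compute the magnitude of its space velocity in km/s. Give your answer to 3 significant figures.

41.1 km/s

d = 1/p = 1/0.1918″ = 5.2138 pc.
μ = 1142 mas/yr = 1.142 ″/yr.
v_t = 4.740 μ d = 4.740 × 1.142 × 5.2138 = 28.223 km/s.
v = √(v_r² + v_t²) = √(29.82² + 28.223²) = √1685.77 = 41.058 km/s.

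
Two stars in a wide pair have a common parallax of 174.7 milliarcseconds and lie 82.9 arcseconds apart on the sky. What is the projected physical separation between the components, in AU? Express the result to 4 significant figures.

d = 1/p = 1/0.1747″ = 5.7241 pc.
At distance d (pc), an angle of θ arcsec spans θ·d AU: s = 82.9 × 5.7241 = 474.53 AU.

474.5 AU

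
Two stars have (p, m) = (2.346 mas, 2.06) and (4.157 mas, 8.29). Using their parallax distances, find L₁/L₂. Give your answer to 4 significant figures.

L₁/L₂ = 974.8

d₁ = 1/p₁ = 1/0.002346″ = 426.26 pc; d₂ = 1/p₂ = 1/0.004157″ = 240.56 pc.
M₁ = m₁ − 5 log₁₀ d₁ + 5 = 2.06 − 13.1484 + 5 = -6.0884.
M₂ = 8.29 − 11.9061 + 5 = 1.3839.
L₁/L₂ = 10^(0.4(M₂ − M₁)) = 10^(0.4 × 7.4723) = 10^2.98892 = 974.81.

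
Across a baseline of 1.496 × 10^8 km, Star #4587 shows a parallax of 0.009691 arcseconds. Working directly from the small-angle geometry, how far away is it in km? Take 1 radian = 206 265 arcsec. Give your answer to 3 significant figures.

3.18 × 10^15 km

θ = 0.009691″ = 0.009691/206265 = 4.6983 × 10^-8 rad.
d = B/θ = (1.496 × 10^8) / (4.6983 × 10^-8) = 3.1841 × 10^15 km.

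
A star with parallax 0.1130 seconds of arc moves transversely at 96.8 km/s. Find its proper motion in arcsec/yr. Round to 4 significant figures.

d = 1/p = 1/0.1130″ = 8.8496 pc.
μ = v_t / (4.74 d) = 96.8 / (4.74 × 8.8496) = 96.8 / 41.947 = 2.3077 ″/yr.

2.308 arcsec/yr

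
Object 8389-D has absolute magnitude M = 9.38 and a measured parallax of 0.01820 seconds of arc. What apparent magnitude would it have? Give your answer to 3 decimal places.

m = 13.080

d = 1/p = 1/0.01820″ = 54.945 pc.
m − M = 5 log₁₀ d − 5 = 5 log₁₀(54.945) − 5 = 8.6996 − 5 = 3.6996.
m = M + (m − M) = 9.38 + 3.6996 = 13.080.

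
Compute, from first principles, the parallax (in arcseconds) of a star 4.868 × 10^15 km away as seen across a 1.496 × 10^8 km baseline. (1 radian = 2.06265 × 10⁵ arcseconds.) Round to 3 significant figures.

0.00634 arcsec

θ ≈ B/d = (1.496 × 10^8) / (4.868 × 10^15) = 3.0731 × 10^-8 rad.
In arcseconds: 3.0731 × 10^-8 × 206265 = 0.0063387″.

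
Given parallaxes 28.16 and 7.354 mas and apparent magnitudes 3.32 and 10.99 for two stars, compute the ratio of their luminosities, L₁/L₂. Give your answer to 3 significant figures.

L₁/L₂ = 79.8

d₁ = 1/p₁ = 1/0.02816″ = 35.511 pc; d₂ = 1/p₂ = 1/0.007354″ = 135.98 pc.
M₁ = m₁ − 5 log₁₀ d₁ + 5 = 3.32 − 7.7518 + 5 = 0.5682.
M₂ = 10.99 − 10.6674 + 5 = 5.3226.
L₁/L₂ = 10^(0.4(M₂ − M₁)) = 10^(0.4 × 4.7544) = 10^1.90176 = 79.755.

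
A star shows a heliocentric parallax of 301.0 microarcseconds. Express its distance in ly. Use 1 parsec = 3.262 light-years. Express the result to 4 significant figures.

10840 ly

p = 301.0 microarcseconds = 0.0003010 arcsec.
d = 1/p = 1/0.0003010 = 3322.3 pc.
In light-years: 3322.3 × 3.262 = 10837 ly.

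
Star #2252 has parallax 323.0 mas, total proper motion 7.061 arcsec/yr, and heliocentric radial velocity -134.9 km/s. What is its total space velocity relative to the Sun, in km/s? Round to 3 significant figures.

170 km/s

d = 1/p = 1/0.3230″ = 3.096 pc.
v_t = 4.740 μ d = 4.740 × 7.061 × 3.096 = 103.62 km/s.
v = √(v_r² + v_t²) = √((-134.9)² + 103.62²) = √28935.1 = 170.1 km/s.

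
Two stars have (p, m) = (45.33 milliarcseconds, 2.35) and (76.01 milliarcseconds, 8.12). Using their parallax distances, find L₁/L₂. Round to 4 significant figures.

L₁/L₂ = 571.4

d₁ = 1/p₁ = 1/0.04533″ = 22.06 pc; d₂ = 1/p₂ = 1/0.07601″ = 13.156 pc.
M₁ = m₁ − 5 log₁₀ d₁ + 5 = 2.35 − 6.7180 + 5 = 0.6320.
M₂ = 8.12 − 5.5956 + 5 = 7.5244.
L₁/L₂ = 10^(0.4(M₂ − M₁)) = 10^(0.4 × 6.8924) = 10^2.75696 = 571.43.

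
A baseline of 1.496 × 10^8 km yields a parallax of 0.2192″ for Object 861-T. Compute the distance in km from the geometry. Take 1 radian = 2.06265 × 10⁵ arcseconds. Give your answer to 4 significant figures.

1.408 × 10^14 km

θ = 0.2192″ = 0.2192/206265 = 1.0627 × 10^-6 rad.
d = B/θ = (1.496 × 10^8) / (1.0627 × 10^-6) = 1.4077 × 10^14 km.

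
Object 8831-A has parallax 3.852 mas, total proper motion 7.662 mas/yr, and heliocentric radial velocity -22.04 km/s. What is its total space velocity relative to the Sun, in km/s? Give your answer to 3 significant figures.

d = 1/p = 1/0.003852″ = 259.61 pc.
μ = 7.662 mas/yr = 0.007662 ″/yr.
v_t = 4.740 μ d = 4.740 × 0.007662 × 259.61 = 9.4285 km/s.
v = √(v_r² + v_t²) = √((-22.04)² + 9.4285²) = √574.658 = 23.972 km/s.

24.0 km/s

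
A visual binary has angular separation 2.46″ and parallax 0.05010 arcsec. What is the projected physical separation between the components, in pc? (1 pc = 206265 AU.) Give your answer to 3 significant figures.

d = 1/p = 1/0.05010″ = 19.96 pc.
At distance d (pc), an angle of θ arcsec spans θ·d AU: s = 2.46 × 19.96 = 49.102 AU.
= 49.102 / 206265 = 0.00023805 pc.

0.000238 pc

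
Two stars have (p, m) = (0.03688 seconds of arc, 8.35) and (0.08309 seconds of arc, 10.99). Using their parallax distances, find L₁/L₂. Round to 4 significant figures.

d₁ = 1/p₁ = 1/0.03688″ = 27.115 pc; d₂ = 1/p₂ = 1/0.08309″ = 12.035 pc.
M₁ = m₁ − 5 log₁₀ d₁ + 5 = 8.35 − 7.1660 + 5 = 6.1840.
M₂ = 10.99 − 5.4022 + 5 = 10.5878.
L₁/L₂ = 10^(0.4(M₂ − M₁)) = 10^(0.4 × 4.4038) = 10^1.76152 = 57.746.

L₁/L₂ = 57.75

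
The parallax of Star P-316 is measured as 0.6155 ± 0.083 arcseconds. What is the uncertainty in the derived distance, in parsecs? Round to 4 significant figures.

d = 1/p, so σ_d = σ_p / p².
σ_d = 0.0830 / (0.6155)² = 0.0830 / 0.37884 = 0.21909 pc.

0.2191 pc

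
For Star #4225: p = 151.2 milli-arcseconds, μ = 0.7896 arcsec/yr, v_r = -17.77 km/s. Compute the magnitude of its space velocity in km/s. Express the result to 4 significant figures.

d = 1/p = 1/0.1512″ = 6.6138 pc.
v_t = 4.740 μ d = 4.740 × 0.7896 × 6.6138 = 24.753 km/s.
v = √(v_r² + v_t²) = √((-17.77)² + 24.753²) = √928.484 = 30.471 km/s.

30.47 km/s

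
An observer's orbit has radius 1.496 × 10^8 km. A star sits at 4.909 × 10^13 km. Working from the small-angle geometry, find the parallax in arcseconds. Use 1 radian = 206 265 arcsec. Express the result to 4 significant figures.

θ ≈ B/d = (1.496 × 10^8) / (4.909 × 10^13) = 3.0475 × 10^-6 rad.
In arcseconds: 3.0475 × 10^-6 × 206265 = 0.62859″.

0.6286 arcsec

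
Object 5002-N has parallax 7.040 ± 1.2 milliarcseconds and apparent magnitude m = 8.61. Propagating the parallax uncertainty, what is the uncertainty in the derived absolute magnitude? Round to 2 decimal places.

σ_M = 0.37 mag

M = m − 5 log₁₀ d + 5 = m + 5 log₁₀ p + 5, so ∂M/∂p = 5/(p ln 10).
σ_M = (5/ln 10) · (σ_p/p) = 2.1715 × 1.2/7.040 = 2.1715 × 0.17045 = 0.37013.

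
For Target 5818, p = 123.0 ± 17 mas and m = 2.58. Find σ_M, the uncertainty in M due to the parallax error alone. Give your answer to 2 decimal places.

M = m − 5 log₁₀ d + 5 = m + 5 log₁₀ p + 5, so ∂M/∂p = 5/(p ln 10).
σ_M = (5/ln 10) · (σ_p/p) = 2.1715 × 17/123.0 = 2.1715 × 0.13821 = 0.30012.

σ_M = 0.30 mag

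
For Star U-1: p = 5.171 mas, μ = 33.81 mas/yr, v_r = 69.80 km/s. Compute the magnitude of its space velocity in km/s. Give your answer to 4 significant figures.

76.37 km/s

d = 1/p = 1/0.005171″ = 193.39 pc.
μ = 33.81 mas/yr = 0.03381 ″/yr.
v_t = 4.740 μ d = 4.740 × 0.03381 × 193.39 = 30.993 km/s.
v = √(v_r² + v_t²) = √(69.80² + 30.993²) = √5832.61 = 76.372 km/s.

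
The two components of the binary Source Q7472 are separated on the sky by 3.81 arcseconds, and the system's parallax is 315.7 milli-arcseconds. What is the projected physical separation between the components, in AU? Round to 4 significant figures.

d = 1/p = 1/0.3157″ = 3.1676 pc.
At distance d (pc), an angle of θ arcsec spans θ·d AU: s = 3.81 × 3.1676 = 12.069 AU.

12.07 AU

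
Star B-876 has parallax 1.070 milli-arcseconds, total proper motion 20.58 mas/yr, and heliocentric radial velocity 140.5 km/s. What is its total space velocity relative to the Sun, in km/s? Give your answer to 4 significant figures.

d = 1/p = 1/0.001070″ = 934.58 pc.
μ = 20.58 mas/yr = 0.02058 ″/yr.
v_t = 4.740 μ d = 4.740 × 0.02058 × 934.58 = 91.168 km/s.
v = √(v_r² + v_t²) = √(140.5² + 91.168²) = √28051.9 = 167.49 km/s.

167.5 km/s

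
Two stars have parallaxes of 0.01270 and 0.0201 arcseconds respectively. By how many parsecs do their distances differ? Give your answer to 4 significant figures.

28.99 pc

d_A = 1/0.01270″ = 78.74 pc; d_B = 1/0.02010″ = 49.751 pc.
|d_B − d_A| = |49.751 − 78.74| = 28.989 pc.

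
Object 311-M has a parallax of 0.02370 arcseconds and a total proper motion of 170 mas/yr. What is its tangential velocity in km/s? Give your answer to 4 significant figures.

d = 1/p = 1/0.02370″ = 42.194 pc.
μ = 170 mas/yr = 0.170 ″/yr.
v_t = 4.74 × μ × d = 4.74 × 0.170 × 42.194 = 34 km/s.

34.00 km/s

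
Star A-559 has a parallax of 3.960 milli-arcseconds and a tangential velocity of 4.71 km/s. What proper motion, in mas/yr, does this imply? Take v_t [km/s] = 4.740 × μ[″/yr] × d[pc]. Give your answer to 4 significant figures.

3.935 mas/yr

d = 1/p = 1/0.003960″ = 252.53 pc.
μ = v_t / (4.74 d) = 4.71 / (4.74 × 252.53) = 4.71 / 1197 = 0.0039348 ″/yr = 3.9348 mas/yr.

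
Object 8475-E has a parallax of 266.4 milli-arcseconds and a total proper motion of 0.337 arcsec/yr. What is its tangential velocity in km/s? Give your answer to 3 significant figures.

d = 1/p = 1/0.2664″ = 3.7538 pc.
v_t = 4.74 × μ × d = 4.74 × 0.337 × 3.7538 = 5.9962 km/s.

6.00 km/s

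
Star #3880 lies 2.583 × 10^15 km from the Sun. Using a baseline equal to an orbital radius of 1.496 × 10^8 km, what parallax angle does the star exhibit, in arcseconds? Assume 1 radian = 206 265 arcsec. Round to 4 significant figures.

θ ≈ B/d = (1.496 × 10^8) / (2.583 × 10^15) = 5.7917 × 10^-8 rad.
In arcseconds: 5.7917 × 10^-8 × 206265 = 0.011946″.

0.01195 arcsec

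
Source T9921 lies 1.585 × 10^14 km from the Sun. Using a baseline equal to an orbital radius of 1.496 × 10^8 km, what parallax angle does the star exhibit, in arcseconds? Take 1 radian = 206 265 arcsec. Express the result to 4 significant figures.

0.1947 arcsec

θ ≈ B/d = (1.496 × 10^8) / (1.585 × 10^14) = 9.4385 × 10^-7 rad.
In arcseconds: 9.4385 × 10^-7 × 206265 = 0.19468″.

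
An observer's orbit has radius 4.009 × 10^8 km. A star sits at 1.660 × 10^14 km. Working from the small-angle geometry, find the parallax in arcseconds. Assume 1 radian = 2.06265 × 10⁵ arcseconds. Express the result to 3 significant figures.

0.498 arcsec

θ ≈ B/d = (4.009 × 10^8) / (1.660 × 10^14) = 2.4151 × 10^-6 rad.
In arcseconds: 2.4151 × 10^-6 × 206265 = 0.49815″.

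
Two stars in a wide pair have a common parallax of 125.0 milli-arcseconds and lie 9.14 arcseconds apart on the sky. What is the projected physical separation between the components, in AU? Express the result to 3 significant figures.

d = 1/p = 1/0.1250″ = 8 pc.
At distance d (pc), an angle of θ arcsec spans θ·d AU: s = 9.14 × 8 = 73.12 AU.

73.1 AU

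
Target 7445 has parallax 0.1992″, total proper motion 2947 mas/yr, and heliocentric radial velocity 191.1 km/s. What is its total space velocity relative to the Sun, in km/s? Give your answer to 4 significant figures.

d = 1/p = 1/0.1992″ = 5.0201 pc.
μ = 2947 mas/yr = 2.947 ″/yr.
v_t = 4.740 μ d = 4.740 × 2.947 × 5.0201 = 70.125 km/s.
v = √(v_r² + v_t²) = √(191.1² + 70.125²) = √41436.7 = 203.56 km/s.

203.6 km/s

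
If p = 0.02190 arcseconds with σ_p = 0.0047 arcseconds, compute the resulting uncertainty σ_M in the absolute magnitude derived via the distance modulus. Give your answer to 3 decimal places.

M = m − 5 log₁₀ d + 5 = m + 5 log₁₀ p + 5, so ∂M/∂p = 5/(p ln 10).
σ_M = (5/ln 10) · (σ_p/p) = 2.1715 × 0.0047/0.02190 = 2.1715 × 0.21461 = 0.46603.

σ_M = 0.466 mag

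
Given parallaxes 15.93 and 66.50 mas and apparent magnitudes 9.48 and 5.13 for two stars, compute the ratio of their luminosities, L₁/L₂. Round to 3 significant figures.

d₁ = 1/p₁ = 1/0.01593″ = 62.775 pc; d₂ = 1/p₂ = 1/0.06650″ = 15.038 pc.
M₁ = m₁ − 5 log₁₀ d₁ + 5 = 9.48 − 8.9889 + 5 = 5.4911.
M₂ = 5.13 − 5.8860 + 5 = 4.2440.
L₁/L₂ = 10^(0.4(M₂ − M₁)) = 10^(0.4 × (-1.2471)) = 10^(-0.49884) = 0.31707.

L₁/L₂ = 0.317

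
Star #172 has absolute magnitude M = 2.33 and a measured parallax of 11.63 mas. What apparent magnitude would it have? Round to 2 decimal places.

d = 1/p = 1/0.01163″ = 85.985 pc.
m − M = 5 log₁₀ d − 5 = 5 log₁₀(85.985) − 5 = 9.6721 − 5 = 4.6721.
m = M + (m − M) = 2.33 + 4.6721 = 7.00.

m = 7.00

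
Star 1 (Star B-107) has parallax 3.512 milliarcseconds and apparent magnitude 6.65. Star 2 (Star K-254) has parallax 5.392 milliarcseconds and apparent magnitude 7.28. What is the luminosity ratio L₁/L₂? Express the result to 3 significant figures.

d₁ = 1/p₁ = 1/0.003512″ = 284.74 pc; d₂ = 1/p₂ = 1/0.005392″ = 185.46 pc.
M₁ = m₁ − 5 log₁₀ d₁ + 5 = 6.65 − 12.2722 + 5 = -0.6222.
M₂ = 7.28 − 11.3413 + 5 = 0.9387.
L₁/L₂ = 10^(0.4(M₂ − M₁)) = 10^(0.4 × 1.5609) = 10^0.62436 = 4.2108.

L₁/L₂ = 4.21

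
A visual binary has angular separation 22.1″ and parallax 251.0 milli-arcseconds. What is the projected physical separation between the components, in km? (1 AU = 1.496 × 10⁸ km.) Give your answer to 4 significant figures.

d = 1/p = 1/0.2510″ = 3.9841 pc.
At distance d (pc), an angle of θ arcsec spans θ·d AU: s = 22.1 × 3.9841 = 88.049 AU.
= 88.049 × 1.496 × 10⁸ km = 1.3172 × 10^10 km.

1.317 × 10^10 km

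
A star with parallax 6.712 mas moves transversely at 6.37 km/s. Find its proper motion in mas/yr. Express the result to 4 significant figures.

d = 1/p = 1/0.006712″ = 148.99 pc.
μ = v_t / (4.74 d) = 6.37 / (4.74 × 148.99) = 6.37 / 706.21 = 0.00902 ″/yr = 9.02 mas/yr.

9.020 mas/yr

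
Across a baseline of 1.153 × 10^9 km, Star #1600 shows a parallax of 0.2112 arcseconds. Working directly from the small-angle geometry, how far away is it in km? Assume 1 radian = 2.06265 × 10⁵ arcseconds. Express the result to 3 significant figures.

1.13 × 10^15 km

θ = 0.2112″ = 0.2112/206265 = 1.0239 × 10^-6 rad.
d = B/θ = (1.153 × 10^9) / (1.0239 × 10^-6) = 1.1261 × 10^15 km.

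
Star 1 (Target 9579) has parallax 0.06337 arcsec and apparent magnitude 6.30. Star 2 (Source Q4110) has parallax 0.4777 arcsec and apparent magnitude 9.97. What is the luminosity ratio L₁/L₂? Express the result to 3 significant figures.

L₁/L₂ = 1670

d₁ = 1/p₁ = 1/0.06337″ = 15.78 pc; d₂ = 1/p₂ = 1/0.4777″ = 2.0934 pc.
M₁ = m₁ − 5 log₁₀ d₁ + 5 = 6.30 − 5.9905 + 5 = 5.3095.
M₂ = 9.97 − 1.6043 + 5 = 13.3657.
L₁/L₂ = 10^(0.4(M₂ − M₁)) = 10^(0.4 × 8.0562) = 10^3.22248 = 1669.1.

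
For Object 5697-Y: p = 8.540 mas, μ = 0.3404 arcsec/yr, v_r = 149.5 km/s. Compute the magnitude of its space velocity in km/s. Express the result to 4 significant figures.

240.9 km/s

d = 1/p = 1/0.008540″ = 117.1 pc.
v_t = 4.740 μ d = 4.740 × 0.3404 × 117.1 = 188.94 km/s.
v = √(v_r² + v_t²) = √(149.5² + 188.94²) = √58048.6 = 240.93 km/s.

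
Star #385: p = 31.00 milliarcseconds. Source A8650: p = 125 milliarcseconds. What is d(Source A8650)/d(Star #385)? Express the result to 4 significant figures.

0.2480

Since d = 1/p, d_B/d_A = p_A/p_B.
= 31.00 / 125 = 0.248.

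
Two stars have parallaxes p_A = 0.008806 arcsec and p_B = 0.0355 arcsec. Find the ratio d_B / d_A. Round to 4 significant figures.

Since d = 1/p, d_B/d_A = p_A/p_B.
= 0.008806 / 0.0355 = 0.24806.

0.2481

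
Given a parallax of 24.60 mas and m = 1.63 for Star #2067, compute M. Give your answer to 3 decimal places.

M = -1.415

d = 1/p = 1/0.02460″ = 40.65 pc.
m − M = 5 log₁₀(40.65) − 5 = 8.0453 − 5 = 3.0453.
M = m − (m − M) = 1.63 − 3.0453 = -1.415.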